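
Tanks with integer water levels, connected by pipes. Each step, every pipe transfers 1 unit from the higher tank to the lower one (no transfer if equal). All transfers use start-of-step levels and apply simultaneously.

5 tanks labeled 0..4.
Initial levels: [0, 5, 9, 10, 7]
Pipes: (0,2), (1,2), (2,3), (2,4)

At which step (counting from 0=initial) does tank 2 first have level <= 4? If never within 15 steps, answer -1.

Answer: 6

Derivation:
Step 1: flows [2->0,2->1,3->2,2->4] -> levels [1 6 7 9 8]
Step 2: flows [2->0,2->1,3->2,4->2] -> levels [2 7 7 8 7]
Step 3: flows [2->0,1=2,3->2,2=4] -> levels [3 7 7 7 7]
Step 4: flows [2->0,1=2,2=3,2=4] -> levels [4 7 6 7 7]
Step 5: flows [2->0,1->2,3->2,4->2] -> levels [5 6 8 6 6]
Step 6: flows [2->0,2->1,2->3,2->4] -> levels [6 7 4 7 7]
Tank 2 first reaches <=4 at step 6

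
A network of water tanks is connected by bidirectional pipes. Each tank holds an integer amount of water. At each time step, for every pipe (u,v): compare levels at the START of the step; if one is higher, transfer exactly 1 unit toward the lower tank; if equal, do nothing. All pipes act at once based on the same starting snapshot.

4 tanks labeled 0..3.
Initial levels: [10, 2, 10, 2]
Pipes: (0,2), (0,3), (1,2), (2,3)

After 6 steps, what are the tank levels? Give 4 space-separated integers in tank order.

Step 1: flows [0=2,0->3,2->1,2->3] -> levels [9 3 8 4]
Step 2: flows [0->2,0->3,2->1,2->3] -> levels [7 4 7 6]
Step 3: flows [0=2,0->3,2->1,2->3] -> levels [6 5 5 8]
Step 4: flows [0->2,3->0,1=2,3->2] -> levels [6 5 7 6]
Step 5: flows [2->0,0=3,2->1,2->3] -> levels [7 6 4 7]
Step 6: flows [0->2,0=3,1->2,3->2] -> levels [6 5 7 6]

Answer: 6 5 7 6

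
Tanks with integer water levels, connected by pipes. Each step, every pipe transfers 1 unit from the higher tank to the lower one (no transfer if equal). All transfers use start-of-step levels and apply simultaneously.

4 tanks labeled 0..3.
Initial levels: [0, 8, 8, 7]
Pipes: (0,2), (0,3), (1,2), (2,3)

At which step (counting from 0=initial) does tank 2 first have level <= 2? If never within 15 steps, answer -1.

Answer: -1

Derivation:
Step 1: flows [2->0,3->0,1=2,2->3] -> levels [2 8 6 7]
Step 2: flows [2->0,3->0,1->2,3->2] -> levels [4 7 7 5]
Step 3: flows [2->0,3->0,1=2,2->3] -> levels [6 7 5 5]
Step 4: flows [0->2,0->3,1->2,2=3] -> levels [4 6 7 6]
Step 5: flows [2->0,3->0,2->1,2->3] -> levels [6 7 4 6]
Step 6: flows [0->2,0=3,1->2,3->2] -> levels [5 6 7 5]
Step 7: flows [2->0,0=3,2->1,2->3] -> levels [6 7 4 6]
  -> period-2 cycle (repeats step 5); tank 2 never drops to <=2
Tank 2 never reaches <=2 within 15 steps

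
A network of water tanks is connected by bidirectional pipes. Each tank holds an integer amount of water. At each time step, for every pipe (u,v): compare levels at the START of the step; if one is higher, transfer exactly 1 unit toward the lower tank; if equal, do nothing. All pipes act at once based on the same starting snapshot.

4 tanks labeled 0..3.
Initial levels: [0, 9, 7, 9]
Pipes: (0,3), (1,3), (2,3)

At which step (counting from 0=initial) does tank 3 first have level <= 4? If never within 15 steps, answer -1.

Step 1: flows [3->0,1=3,3->2] -> levels [1 9 8 7]
Step 2: flows [3->0,1->3,2->3] -> levels [2 8 7 8]
Step 3: flows [3->0,1=3,3->2] -> levels [3 8 8 6]
Step 4: flows [3->0,1->3,2->3] -> levels [4 7 7 7]
Step 5: flows [3->0,1=3,2=3] -> levels [5 7 7 6]
Step 6: flows [3->0,1->3,2->3] -> levels [6 6 6 7]
Step 7: flows [3->0,3->1,3->2] -> levels [7 7 7 4]
Tank 3 first reaches <=4 at step 7

Answer: 7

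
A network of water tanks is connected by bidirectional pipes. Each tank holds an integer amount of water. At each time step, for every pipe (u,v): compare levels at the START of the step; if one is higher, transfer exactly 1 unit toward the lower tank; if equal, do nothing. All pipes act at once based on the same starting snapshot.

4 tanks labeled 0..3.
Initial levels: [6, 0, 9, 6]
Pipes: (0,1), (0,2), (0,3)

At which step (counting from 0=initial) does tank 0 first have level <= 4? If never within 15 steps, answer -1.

Step 1: flows [0->1,2->0,0=3] -> levels [6 1 8 6]
Step 2: flows [0->1,2->0,0=3] -> levels [6 2 7 6]
Step 3: flows [0->1,2->0,0=3] -> levels [6 3 6 6]
Step 4: flows [0->1,0=2,0=3] -> levels [5 4 6 6]
Step 5: flows [0->1,2->0,3->0] -> levels [6 5 5 5]
Step 6: flows [0->1,0->2,0->3] -> levels [3 6 6 6]
Tank 0 first reaches <=4 at step 6

Answer: 6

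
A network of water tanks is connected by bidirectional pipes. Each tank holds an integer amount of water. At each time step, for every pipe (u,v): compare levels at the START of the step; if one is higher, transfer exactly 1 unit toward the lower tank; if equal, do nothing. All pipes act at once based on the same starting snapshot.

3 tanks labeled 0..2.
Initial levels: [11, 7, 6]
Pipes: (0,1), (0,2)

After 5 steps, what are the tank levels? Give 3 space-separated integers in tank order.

Step 1: flows [0->1,0->2] -> levels [9 8 7]
Step 2: flows [0->1,0->2] -> levels [7 9 8]
Step 3: flows [1->0,2->0] -> levels [9 8 7]
  -> period-2 cycle: step 3 state = step 1 state
  -> state at step 5: (5-1) mod 2 = 0, same as step 1 -> [9 8 7]

Answer: 9 8 7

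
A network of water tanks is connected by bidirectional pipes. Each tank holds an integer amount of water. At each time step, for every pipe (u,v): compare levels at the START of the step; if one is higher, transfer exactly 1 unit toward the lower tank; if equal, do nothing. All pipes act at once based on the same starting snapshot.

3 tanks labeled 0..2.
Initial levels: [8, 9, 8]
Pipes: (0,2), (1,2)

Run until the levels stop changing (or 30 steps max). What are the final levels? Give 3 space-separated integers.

Answer: 9 9 7

Derivation:
Step 1: flows [0=2,1->2] -> levels [8 8 9]
Step 2: flows [2->0,2->1] -> levels [9 9 7]
Step 3: flows [0->2,1->2] -> levels [8 8 9]
  -> period-2 cycle: step 3 state = step 1 state; never stabilizes
  -> state at step 30: (30-1) mod 2 = 1, same as step 2 -> [9 9 7]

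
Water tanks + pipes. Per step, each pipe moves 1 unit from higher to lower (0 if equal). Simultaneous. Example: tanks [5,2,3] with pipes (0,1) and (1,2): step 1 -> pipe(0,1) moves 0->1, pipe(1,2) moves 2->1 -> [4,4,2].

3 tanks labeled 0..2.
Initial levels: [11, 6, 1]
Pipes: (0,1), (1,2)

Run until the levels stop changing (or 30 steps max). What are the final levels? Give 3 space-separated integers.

Step 1: flows [0->1,1->2] -> levels [10 6 2]
Step 2: flows [0->1,1->2] -> levels [9 6 3]
Step 3: flows [0->1,1->2] -> levels [8 6 4]
Step 4: flows [0->1,1->2] -> levels [7 6 5]
Step 5: flows [0->1,1->2] -> levels [6 6 6]
Step 6: flows [0=1,1=2] -> levels [6 6 6]
  -> stable (no change)

Answer: 6 6 6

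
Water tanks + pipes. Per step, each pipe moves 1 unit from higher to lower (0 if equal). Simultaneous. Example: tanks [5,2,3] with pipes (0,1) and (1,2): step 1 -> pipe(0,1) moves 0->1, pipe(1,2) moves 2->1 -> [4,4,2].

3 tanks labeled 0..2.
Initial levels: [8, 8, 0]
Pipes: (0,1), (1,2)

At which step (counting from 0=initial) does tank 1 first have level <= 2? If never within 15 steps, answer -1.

Answer: -1

Derivation:
Step 1: flows [0=1,1->2] -> levels [8 7 1]
Step 2: flows [0->1,1->2] -> levels [7 7 2]
Step 3: flows [0=1,1->2] -> levels [7 6 3]
Step 4: flows [0->1,1->2] -> levels [6 6 4]
Step 5: flows [0=1,1->2] -> levels [6 5 5]
Step 6: flows [0->1,1=2] -> levels [5 6 5]
Step 7: flows [1->0,1->2] -> levels [6 4 6]
Step 8: flows [0->1,2->1] -> levels [5 6 5]
  -> period-2 cycle (repeats step 6); tank 1 never drops to <=2
Tank 1 never reaches <=2 within 15 steps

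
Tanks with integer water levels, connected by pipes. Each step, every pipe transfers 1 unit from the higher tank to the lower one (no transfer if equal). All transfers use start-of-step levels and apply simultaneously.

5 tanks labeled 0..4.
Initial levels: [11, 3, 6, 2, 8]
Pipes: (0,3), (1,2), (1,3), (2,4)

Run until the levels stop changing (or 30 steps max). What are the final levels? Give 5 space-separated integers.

Step 1: flows [0->3,2->1,1->3,4->2] -> levels [10 3 6 4 7]
Step 2: flows [0->3,2->1,3->1,4->2] -> levels [9 5 6 4 6]
Step 3: flows [0->3,2->1,1->3,2=4] -> levels [8 5 5 6 6]
Step 4: flows [0->3,1=2,3->1,4->2] -> levels [7 6 6 6 5]
Step 5: flows [0->3,1=2,1=3,2->4] -> levels [6 6 5 7 6]
Step 6: flows [3->0,1->2,3->1,4->2] -> levels [7 6 7 5 5]
Step 7: flows [0->3,2->1,1->3,2->4] -> levels [6 6 5 7 6]
  -> period-2 cycle: step 7 state = step 5 state; never stabilizes
  -> state at step 30: (30-5) mod 2 = 1, same as step 6 -> [7 6 7 5 5]

Answer: 7 6 7 5 5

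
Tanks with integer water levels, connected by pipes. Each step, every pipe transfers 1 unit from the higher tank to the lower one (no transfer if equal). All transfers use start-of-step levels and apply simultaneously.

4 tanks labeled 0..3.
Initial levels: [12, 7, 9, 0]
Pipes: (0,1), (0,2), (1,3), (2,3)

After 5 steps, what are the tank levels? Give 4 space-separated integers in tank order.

Answer: 8 7 7 6

Derivation:
Step 1: flows [0->1,0->2,1->3,2->3] -> levels [10 7 9 2]
Step 2: flows [0->1,0->2,1->3,2->3] -> levels [8 7 9 4]
Step 3: flows [0->1,2->0,1->3,2->3] -> levels [8 7 7 6]
Step 4: flows [0->1,0->2,1->3,2->3] -> levels [6 7 7 8]
Step 5: flows [1->0,2->0,3->1,3->2] -> levels [8 7 7 6]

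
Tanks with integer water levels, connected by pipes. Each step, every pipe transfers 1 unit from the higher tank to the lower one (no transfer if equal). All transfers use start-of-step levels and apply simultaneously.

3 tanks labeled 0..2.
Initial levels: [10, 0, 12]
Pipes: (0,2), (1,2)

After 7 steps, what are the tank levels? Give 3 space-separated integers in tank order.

Step 1: flows [2->0,2->1] -> levels [11 1 10]
Step 2: flows [0->2,2->1] -> levels [10 2 10]
Step 3: flows [0=2,2->1] -> levels [10 3 9]
Step 4: flows [0->2,2->1] -> levels [9 4 9]
Step 5: flows [0=2,2->1] -> levels [9 5 8]
Step 6: flows [0->2,2->1] -> levels [8 6 8]
Step 7: flows [0=2,2->1] -> levels [8 7 7]

Answer: 8 7 7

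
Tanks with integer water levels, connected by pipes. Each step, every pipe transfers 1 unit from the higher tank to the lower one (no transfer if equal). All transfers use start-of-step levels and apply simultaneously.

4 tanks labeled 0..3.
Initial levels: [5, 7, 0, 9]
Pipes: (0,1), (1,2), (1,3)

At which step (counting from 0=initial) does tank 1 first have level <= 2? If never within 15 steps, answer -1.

Answer: -1

Derivation:
Step 1: flows [1->0,1->2,3->1] -> levels [6 6 1 8]
Step 2: flows [0=1,1->2,3->1] -> levels [6 6 2 7]
Step 3: flows [0=1,1->2,3->1] -> levels [6 6 3 6]
Step 4: flows [0=1,1->2,1=3] -> levels [6 5 4 6]
Step 5: flows [0->1,1->2,3->1] -> levels [5 6 5 5]
Step 6: flows [1->0,1->2,1->3] -> levels [6 3 6 6]
Step 7: flows [0->1,2->1,3->1] -> levels [5 6 5 5]
  -> period-2 cycle (repeats step 5); tank 1 never drops to <=2
Tank 1 never reaches <=2 within 15 steps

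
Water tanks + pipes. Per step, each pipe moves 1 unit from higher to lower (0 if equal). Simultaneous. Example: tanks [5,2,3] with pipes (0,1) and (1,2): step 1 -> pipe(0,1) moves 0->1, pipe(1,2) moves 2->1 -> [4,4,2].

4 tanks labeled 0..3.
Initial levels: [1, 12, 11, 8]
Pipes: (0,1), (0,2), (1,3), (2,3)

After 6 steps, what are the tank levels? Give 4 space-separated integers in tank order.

Answer: 9 8 8 7

Derivation:
Step 1: flows [1->0,2->0,1->3,2->3] -> levels [3 10 9 10]
Step 2: flows [1->0,2->0,1=3,3->2] -> levels [5 9 9 9]
Step 3: flows [1->0,2->0,1=3,2=3] -> levels [7 8 8 9]
Step 4: flows [1->0,2->0,3->1,3->2] -> levels [9 8 8 7]
Step 5: flows [0->1,0->2,1->3,2->3] -> levels [7 8 8 9]
  -> period-2 cycle: step 5 state = step 3 state
  -> state at step 6: (6-3) mod 2 = 1, same as step 4 -> [9 8 8 7]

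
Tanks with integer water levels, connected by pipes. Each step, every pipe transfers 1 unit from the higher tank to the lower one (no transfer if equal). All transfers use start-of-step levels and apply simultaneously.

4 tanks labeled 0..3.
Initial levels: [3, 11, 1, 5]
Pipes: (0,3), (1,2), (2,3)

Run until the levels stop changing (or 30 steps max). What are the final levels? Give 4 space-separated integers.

Answer: 4 6 4 6

Derivation:
Step 1: flows [3->0,1->2,3->2] -> levels [4 10 3 3]
Step 2: flows [0->3,1->2,2=3] -> levels [3 9 4 4]
Step 3: flows [3->0,1->2,2=3] -> levels [4 8 5 3]
Step 4: flows [0->3,1->2,2->3] -> levels [3 7 5 5]
Step 5: flows [3->0,1->2,2=3] -> levels [4 6 6 4]
Step 6: flows [0=3,1=2,2->3] -> levels [4 6 5 5]
Step 7: flows [3->0,1->2,2=3] -> levels [5 5 6 4]
Step 8: flows [0->3,2->1,2->3] -> levels [4 6 4 6]
Step 9: flows [3->0,1->2,3->2] -> levels [5 5 6 4]
  -> period-2 cycle: step 9 state = step 7 state; never stabilizes
  -> state at step 30: (30-7) mod 2 = 1, same as step 8 -> [4 6 4 6]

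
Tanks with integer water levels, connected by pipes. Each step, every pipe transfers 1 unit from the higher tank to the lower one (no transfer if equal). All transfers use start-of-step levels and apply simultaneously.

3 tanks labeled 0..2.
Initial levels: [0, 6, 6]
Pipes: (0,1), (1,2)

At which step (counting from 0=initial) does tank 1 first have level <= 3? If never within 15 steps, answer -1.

Step 1: flows [1->0,1=2] -> levels [1 5 6]
Step 2: flows [1->0,2->1] -> levels [2 5 5]
Step 3: flows [1->0,1=2] -> levels [3 4 5]
Step 4: flows [1->0,2->1] -> levels [4 4 4]
Step 5: flows [0=1,1=2] -> levels [4 4 4]
  -> stable; tank 1 stays at 4 > 3
Tank 1 never reaches <=3 within 15 steps

Answer: -1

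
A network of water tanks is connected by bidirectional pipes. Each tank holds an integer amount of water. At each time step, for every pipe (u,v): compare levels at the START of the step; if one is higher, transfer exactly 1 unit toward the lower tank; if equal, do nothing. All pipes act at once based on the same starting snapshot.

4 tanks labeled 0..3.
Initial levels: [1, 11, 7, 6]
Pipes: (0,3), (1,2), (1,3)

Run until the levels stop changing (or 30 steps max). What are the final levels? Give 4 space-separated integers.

Answer: 7 7 6 5

Derivation:
Step 1: flows [3->0,1->2,1->3] -> levels [2 9 8 6]
Step 2: flows [3->0,1->2,1->3] -> levels [3 7 9 6]
Step 3: flows [3->0,2->1,1->3] -> levels [4 7 8 6]
Step 4: flows [3->0,2->1,1->3] -> levels [5 7 7 6]
Step 5: flows [3->0,1=2,1->3] -> levels [6 6 7 6]
Step 6: flows [0=3,2->1,1=3] -> levels [6 7 6 6]
Step 7: flows [0=3,1->2,1->3] -> levels [6 5 7 7]
Step 8: flows [3->0,2->1,3->1] -> levels [7 7 6 5]
Step 9: flows [0->3,1->2,1->3] -> levels [6 5 7 7]
  -> period-2 cycle: step 9 state = step 7 state; never stabilizes
  -> state at step 30: (30-7) mod 2 = 1, same as step 8 -> [7 7 6 5]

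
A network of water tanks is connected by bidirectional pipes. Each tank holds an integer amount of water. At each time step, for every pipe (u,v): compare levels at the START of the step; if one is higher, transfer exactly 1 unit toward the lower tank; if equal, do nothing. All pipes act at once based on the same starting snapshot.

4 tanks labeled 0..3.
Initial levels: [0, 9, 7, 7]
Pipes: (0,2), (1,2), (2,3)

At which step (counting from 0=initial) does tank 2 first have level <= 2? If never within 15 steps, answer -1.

Step 1: flows [2->0,1->2,2=3] -> levels [1 8 7 7]
Step 2: flows [2->0,1->2,2=3] -> levels [2 7 7 7]
Step 3: flows [2->0,1=2,2=3] -> levels [3 7 6 7]
Step 4: flows [2->0,1->2,3->2] -> levels [4 6 7 6]
Step 5: flows [2->0,2->1,2->3] -> levels [5 7 4 7]
Step 6: flows [0->2,1->2,3->2] -> levels [4 6 7 6]
  -> period-2 cycle (repeats step 4); tank 2 never drops to <=2
Tank 2 never reaches <=2 within 15 steps

Answer: -1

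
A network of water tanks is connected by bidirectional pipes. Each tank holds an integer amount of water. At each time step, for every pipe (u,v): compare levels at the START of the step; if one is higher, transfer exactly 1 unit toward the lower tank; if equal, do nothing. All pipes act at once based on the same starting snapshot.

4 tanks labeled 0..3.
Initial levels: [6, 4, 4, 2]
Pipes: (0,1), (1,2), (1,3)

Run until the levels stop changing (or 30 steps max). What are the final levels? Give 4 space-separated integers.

Answer: 4 4 4 4

Derivation:
Step 1: flows [0->1,1=2,1->3] -> levels [5 4 4 3]
Step 2: flows [0->1,1=2,1->3] -> levels [4 4 4 4]
Step 3: flows [0=1,1=2,1=3] -> levels [4 4 4 4]
  -> stable (no change)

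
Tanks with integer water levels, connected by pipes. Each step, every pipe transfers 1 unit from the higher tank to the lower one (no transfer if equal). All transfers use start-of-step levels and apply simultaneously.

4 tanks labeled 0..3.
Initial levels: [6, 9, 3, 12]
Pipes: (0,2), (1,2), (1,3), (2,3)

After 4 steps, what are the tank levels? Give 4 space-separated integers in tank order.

Step 1: flows [0->2,1->2,3->1,3->2] -> levels [5 9 6 10]
Step 2: flows [2->0,1->2,3->1,3->2] -> levels [6 9 7 8]
Step 3: flows [2->0,1->2,1->3,3->2] -> levels [7 7 8 8]
Step 4: flows [2->0,2->1,3->1,2=3] -> levels [8 9 6 7]

Answer: 8 9 6 7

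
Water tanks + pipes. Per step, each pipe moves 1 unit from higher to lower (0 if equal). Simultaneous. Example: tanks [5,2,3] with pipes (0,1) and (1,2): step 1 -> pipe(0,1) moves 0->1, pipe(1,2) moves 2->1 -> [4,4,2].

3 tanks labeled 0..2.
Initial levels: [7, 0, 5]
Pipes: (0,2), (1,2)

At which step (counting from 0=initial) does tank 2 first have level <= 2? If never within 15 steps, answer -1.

Answer: -1

Derivation:
Step 1: flows [0->2,2->1] -> levels [6 1 5]
Step 2: flows [0->2,2->1] -> levels [5 2 5]
Step 3: flows [0=2,2->1] -> levels [5 3 4]
Step 4: flows [0->2,2->1] -> levels [4 4 4]
Step 5: flows [0=2,1=2] -> levels [4 4 4]
  -> stable; tank 2 stays at 4 > 2
Tank 2 never reaches <=2 within 15 steps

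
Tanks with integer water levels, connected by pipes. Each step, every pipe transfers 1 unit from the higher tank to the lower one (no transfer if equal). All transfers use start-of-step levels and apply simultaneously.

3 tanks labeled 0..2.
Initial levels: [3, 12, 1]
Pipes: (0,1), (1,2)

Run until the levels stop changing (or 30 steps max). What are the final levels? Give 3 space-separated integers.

Answer: 6 4 6

Derivation:
Step 1: flows [1->0,1->2] -> levels [4 10 2]
Step 2: flows [1->0,1->2] -> levels [5 8 3]
Step 3: flows [1->0,1->2] -> levels [6 6 4]
Step 4: flows [0=1,1->2] -> levels [6 5 5]
Step 5: flows [0->1,1=2] -> levels [5 6 5]
Step 6: flows [1->0,1->2] -> levels [6 4 6]
Step 7: flows [0->1,2->1] -> levels [5 6 5]
  -> period-2 cycle: step 7 state = step 5 state; never stabilizes
  -> state at step 30: (30-5) mod 2 = 1, same as step 6 -> [6 4 6]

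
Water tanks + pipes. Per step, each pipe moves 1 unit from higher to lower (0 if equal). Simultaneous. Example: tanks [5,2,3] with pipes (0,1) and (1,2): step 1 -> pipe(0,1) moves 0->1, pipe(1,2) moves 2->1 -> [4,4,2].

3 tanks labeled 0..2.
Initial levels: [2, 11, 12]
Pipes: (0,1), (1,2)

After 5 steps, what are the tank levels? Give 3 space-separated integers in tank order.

Step 1: flows [1->0,2->1] -> levels [3 11 11]
Step 2: flows [1->0,1=2] -> levels [4 10 11]
Step 3: flows [1->0,2->1] -> levels [5 10 10]
Step 4: flows [1->0,1=2] -> levels [6 9 10]
Step 5: flows [1->0,2->1] -> levels [7 9 9]

Answer: 7 9 9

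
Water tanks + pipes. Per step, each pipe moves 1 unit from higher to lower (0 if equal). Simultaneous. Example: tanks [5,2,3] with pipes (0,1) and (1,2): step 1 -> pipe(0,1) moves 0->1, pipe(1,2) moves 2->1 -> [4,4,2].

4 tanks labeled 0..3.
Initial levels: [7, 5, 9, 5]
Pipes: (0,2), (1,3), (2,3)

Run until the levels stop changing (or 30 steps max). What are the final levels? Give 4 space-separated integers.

Step 1: flows [2->0,1=3,2->3] -> levels [8 5 7 6]
Step 2: flows [0->2,3->1,2->3] -> levels [7 6 7 6]
Step 3: flows [0=2,1=3,2->3] -> levels [7 6 6 7]
Step 4: flows [0->2,3->1,3->2] -> levels [6 7 8 5]
Step 5: flows [2->0,1->3,2->3] -> levels [7 6 6 7]
  -> period-2 cycle: step 5 state = step 3 state; never stabilizes
  -> state at step 30: (30-3) mod 2 = 1, same as step 4 -> [6 7 8 5]

Answer: 6 7 8 5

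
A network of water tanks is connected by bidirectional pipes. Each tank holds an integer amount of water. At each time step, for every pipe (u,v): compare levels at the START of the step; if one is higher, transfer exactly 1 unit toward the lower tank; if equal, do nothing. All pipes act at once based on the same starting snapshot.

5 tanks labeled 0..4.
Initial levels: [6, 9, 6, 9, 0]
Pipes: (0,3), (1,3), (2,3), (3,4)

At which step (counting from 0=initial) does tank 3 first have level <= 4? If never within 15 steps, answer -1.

Step 1: flows [3->0,1=3,3->2,3->4] -> levels [7 9 7 6 1]
Step 2: flows [0->3,1->3,2->3,3->4] -> levels [6 8 6 8 2]
Step 3: flows [3->0,1=3,3->2,3->4] -> levels [7 8 7 5 3]
Step 4: flows [0->3,1->3,2->3,3->4] -> levels [6 7 6 7 4]
Step 5: flows [3->0,1=3,3->2,3->4] -> levels [7 7 7 4 5]
Tank 3 first reaches <=4 at step 5

Answer: 5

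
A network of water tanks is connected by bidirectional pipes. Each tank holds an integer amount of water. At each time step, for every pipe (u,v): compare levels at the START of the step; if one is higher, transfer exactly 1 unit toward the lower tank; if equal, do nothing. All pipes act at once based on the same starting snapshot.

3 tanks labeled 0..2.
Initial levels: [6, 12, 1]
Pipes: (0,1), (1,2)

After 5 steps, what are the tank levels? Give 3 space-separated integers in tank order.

Answer: 7 6 6

Derivation:
Step 1: flows [1->0,1->2] -> levels [7 10 2]
Step 2: flows [1->0,1->2] -> levels [8 8 3]
Step 3: flows [0=1,1->2] -> levels [8 7 4]
Step 4: flows [0->1,1->2] -> levels [7 7 5]
Step 5: flows [0=1,1->2] -> levels [7 6 6]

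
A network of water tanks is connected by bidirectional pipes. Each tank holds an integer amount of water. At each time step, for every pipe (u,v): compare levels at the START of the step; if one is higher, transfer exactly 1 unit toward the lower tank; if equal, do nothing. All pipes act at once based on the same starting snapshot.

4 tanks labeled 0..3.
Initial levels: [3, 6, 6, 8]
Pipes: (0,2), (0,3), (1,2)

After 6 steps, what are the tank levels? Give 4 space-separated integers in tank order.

Step 1: flows [2->0,3->0,1=2] -> levels [5 6 5 7]
Step 2: flows [0=2,3->0,1->2] -> levels [6 5 6 6]
Step 3: flows [0=2,0=3,2->1] -> levels [6 6 5 6]
Step 4: flows [0->2,0=3,1->2] -> levels [5 5 7 6]
Step 5: flows [2->0,3->0,2->1] -> levels [7 6 5 5]
Step 6: flows [0->2,0->3,1->2] -> levels [5 5 7 6]

Answer: 5 5 7 6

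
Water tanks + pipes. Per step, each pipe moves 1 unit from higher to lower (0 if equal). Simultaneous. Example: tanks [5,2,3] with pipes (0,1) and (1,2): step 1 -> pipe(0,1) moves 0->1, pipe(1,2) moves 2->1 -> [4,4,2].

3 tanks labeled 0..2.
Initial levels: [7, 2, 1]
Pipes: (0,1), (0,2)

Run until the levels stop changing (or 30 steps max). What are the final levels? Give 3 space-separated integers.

Answer: 2 4 4

Derivation:
Step 1: flows [0->1,0->2] -> levels [5 3 2]
Step 2: flows [0->1,0->2] -> levels [3 4 3]
Step 3: flows [1->0,0=2] -> levels [4 3 3]
Step 4: flows [0->1,0->2] -> levels [2 4 4]
Step 5: flows [1->0,2->0] -> levels [4 3 3]
  -> period-2 cycle: step 5 state = step 3 state; never stabilizes
  -> state at step 30: (30-3) mod 2 = 1, same as step 4 -> [2 4 4]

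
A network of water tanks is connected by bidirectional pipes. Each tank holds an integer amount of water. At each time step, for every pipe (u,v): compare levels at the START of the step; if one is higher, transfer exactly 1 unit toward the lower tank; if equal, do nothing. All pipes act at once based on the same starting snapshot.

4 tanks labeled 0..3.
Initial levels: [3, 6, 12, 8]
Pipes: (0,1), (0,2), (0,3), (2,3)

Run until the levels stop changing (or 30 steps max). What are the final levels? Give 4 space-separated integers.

Answer: 5 8 8 8

Derivation:
Step 1: flows [1->0,2->0,3->0,2->3] -> levels [6 5 10 8]
Step 2: flows [0->1,2->0,3->0,2->3] -> levels [7 6 8 8]
Step 3: flows [0->1,2->0,3->0,2=3] -> levels [8 7 7 7]
Step 4: flows [0->1,0->2,0->3,2=3] -> levels [5 8 8 8]
Step 5: flows [1->0,2->0,3->0,2=3] -> levels [8 7 7 7]
  -> period-2 cycle: step 5 state = step 3 state; never stabilizes
  -> state at step 30: (30-3) mod 2 = 1, same as step 4 -> [5 8 8 8]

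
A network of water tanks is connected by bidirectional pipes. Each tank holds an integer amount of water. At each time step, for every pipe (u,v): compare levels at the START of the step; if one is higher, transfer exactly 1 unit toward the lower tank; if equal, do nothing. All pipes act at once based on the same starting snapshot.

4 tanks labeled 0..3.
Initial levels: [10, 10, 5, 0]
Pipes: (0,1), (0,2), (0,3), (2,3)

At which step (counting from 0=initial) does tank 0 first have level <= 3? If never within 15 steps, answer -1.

Answer: -1

Derivation:
Step 1: flows [0=1,0->2,0->3,2->3] -> levels [8 10 5 2]
Step 2: flows [1->0,0->2,0->3,2->3] -> levels [7 9 5 4]
Step 3: flows [1->0,0->2,0->3,2->3] -> levels [6 8 5 6]
Step 4: flows [1->0,0->2,0=3,3->2] -> levels [6 7 7 5]
Step 5: flows [1->0,2->0,0->3,2->3] -> levels [7 6 5 7]
Step 6: flows [0->1,0->2,0=3,3->2] -> levels [5 7 7 6]
Step 7: flows [1->0,2->0,3->0,2->3] -> levels [8 6 5 6]
Step 8: flows [0->1,0->2,0->3,3->2] -> levels [5 7 7 6]
  -> period-2 cycle (repeats step 6); tank 0 never drops to <=3
Tank 0 never reaches <=3 within 15 steps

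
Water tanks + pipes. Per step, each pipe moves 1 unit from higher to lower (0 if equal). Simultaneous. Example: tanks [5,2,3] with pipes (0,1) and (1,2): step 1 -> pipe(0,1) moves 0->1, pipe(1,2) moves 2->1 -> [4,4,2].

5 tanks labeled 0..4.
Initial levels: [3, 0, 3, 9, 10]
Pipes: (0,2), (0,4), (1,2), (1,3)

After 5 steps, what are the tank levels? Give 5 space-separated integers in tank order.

Step 1: flows [0=2,4->0,2->1,3->1] -> levels [4 2 2 8 9]
Step 2: flows [0->2,4->0,1=2,3->1] -> levels [4 3 3 7 8]
Step 3: flows [0->2,4->0,1=2,3->1] -> levels [4 4 4 6 7]
Step 4: flows [0=2,4->0,1=2,3->1] -> levels [5 5 4 5 6]
Step 5: flows [0->2,4->0,1->2,1=3] -> levels [5 4 6 5 5]

Answer: 5 4 6 5 5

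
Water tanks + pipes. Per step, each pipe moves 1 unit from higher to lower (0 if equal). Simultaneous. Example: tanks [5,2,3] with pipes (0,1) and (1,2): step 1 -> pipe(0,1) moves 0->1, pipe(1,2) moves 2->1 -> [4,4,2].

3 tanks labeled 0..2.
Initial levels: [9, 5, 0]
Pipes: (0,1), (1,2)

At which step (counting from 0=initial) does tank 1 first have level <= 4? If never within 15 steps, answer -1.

Answer: 5

Derivation:
Step 1: flows [0->1,1->2] -> levels [8 5 1]
Step 2: flows [0->1,1->2] -> levels [7 5 2]
Step 3: flows [0->1,1->2] -> levels [6 5 3]
Step 4: flows [0->1,1->2] -> levels [5 5 4]
Step 5: flows [0=1,1->2] -> levels [5 4 5]
Tank 1 first reaches <=4 at step 5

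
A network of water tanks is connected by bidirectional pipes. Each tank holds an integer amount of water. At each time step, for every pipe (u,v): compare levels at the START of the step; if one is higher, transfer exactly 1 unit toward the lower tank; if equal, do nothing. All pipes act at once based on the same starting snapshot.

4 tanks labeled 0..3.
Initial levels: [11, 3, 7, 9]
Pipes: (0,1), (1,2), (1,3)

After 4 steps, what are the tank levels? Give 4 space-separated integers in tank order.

Step 1: flows [0->1,2->1,3->1] -> levels [10 6 6 8]
Step 2: flows [0->1,1=2,3->1] -> levels [9 8 6 7]
Step 3: flows [0->1,1->2,1->3] -> levels [8 7 7 8]
Step 4: flows [0->1,1=2,3->1] -> levels [7 9 7 7]

Answer: 7 9 7 7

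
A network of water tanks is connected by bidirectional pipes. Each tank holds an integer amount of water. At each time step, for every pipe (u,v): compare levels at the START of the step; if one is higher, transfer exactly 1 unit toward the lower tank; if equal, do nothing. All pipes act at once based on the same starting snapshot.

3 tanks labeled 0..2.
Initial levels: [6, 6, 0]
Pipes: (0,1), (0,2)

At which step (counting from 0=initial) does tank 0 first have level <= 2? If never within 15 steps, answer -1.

Step 1: flows [0=1,0->2] -> levels [5 6 1]
Step 2: flows [1->0,0->2] -> levels [5 5 2]
Step 3: flows [0=1,0->2] -> levels [4 5 3]
Step 4: flows [1->0,0->2] -> levels [4 4 4]
Step 5: flows [0=1,0=2] -> levels [4 4 4]
  -> stable; tank 0 stays at 4 > 2
Tank 0 never reaches <=2 within 15 steps

Answer: -1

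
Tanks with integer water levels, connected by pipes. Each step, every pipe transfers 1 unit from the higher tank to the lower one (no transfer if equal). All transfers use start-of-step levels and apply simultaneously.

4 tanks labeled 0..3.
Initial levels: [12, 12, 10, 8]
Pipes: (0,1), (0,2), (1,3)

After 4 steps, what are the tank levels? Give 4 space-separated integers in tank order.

Step 1: flows [0=1,0->2,1->3] -> levels [11 11 11 9]
Step 2: flows [0=1,0=2,1->3] -> levels [11 10 11 10]
Step 3: flows [0->1,0=2,1=3] -> levels [10 11 11 10]
Step 4: flows [1->0,2->0,1->3] -> levels [12 9 10 11]

Answer: 12 9 10 11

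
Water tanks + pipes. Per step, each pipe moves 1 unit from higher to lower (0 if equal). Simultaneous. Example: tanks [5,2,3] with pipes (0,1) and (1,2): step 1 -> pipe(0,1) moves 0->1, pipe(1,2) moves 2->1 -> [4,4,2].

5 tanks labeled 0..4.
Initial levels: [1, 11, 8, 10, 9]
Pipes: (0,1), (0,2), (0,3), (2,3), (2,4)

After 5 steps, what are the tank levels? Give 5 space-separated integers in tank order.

Answer: 7 8 9 7 8

Derivation:
Step 1: flows [1->0,2->0,3->0,3->2,4->2] -> levels [4 10 9 8 8]
Step 2: flows [1->0,2->0,3->0,2->3,2->4] -> levels [7 9 6 8 9]
Step 3: flows [1->0,0->2,3->0,3->2,4->2] -> levels [8 8 9 6 8]
Step 4: flows [0=1,2->0,0->3,2->3,2->4] -> levels [8 8 6 8 9]
Step 5: flows [0=1,0->2,0=3,3->2,4->2] -> levels [7 8 9 7 8]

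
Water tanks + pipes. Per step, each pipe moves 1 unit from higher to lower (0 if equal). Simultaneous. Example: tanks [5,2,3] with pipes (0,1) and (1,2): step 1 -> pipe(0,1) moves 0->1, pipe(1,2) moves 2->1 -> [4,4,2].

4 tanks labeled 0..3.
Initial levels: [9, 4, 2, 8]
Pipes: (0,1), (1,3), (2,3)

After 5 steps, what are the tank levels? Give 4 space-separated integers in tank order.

Step 1: flows [0->1,3->1,3->2] -> levels [8 6 3 6]
Step 2: flows [0->1,1=3,3->2] -> levels [7 7 4 5]
Step 3: flows [0=1,1->3,3->2] -> levels [7 6 5 5]
Step 4: flows [0->1,1->3,2=3] -> levels [6 6 5 6]
Step 5: flows [0=1,1=3,3->2] -> levels [6 6 6 5]

Answer: 6 6 6 5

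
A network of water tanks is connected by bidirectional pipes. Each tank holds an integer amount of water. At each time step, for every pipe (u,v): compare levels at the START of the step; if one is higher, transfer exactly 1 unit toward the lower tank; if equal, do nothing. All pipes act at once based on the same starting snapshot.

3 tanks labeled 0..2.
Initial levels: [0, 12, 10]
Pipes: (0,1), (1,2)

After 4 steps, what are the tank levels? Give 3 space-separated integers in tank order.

Step 1: flows [1->0,1->2] -> levels [1 10 11]
Step 2: flows [1->0,2->1] -> levels [2 10 10]
Step 3: flows [1->0,1=2] -> levels [3 9 10]
Step 4: flows [1->0,2->1] -> levels [4 9 9]

Answer: 4 9 9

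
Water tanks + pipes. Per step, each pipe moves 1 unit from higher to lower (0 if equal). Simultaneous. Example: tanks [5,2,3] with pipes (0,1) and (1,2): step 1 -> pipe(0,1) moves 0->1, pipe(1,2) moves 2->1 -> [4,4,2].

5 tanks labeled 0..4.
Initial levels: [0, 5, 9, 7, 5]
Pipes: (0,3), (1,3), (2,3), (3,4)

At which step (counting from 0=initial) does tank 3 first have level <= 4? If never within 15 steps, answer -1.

Step 1: flows [3->0,3->1,2->3,3->4] -> levels [1 6 8 5 6]
Step 2: flows [3->0,1->3,2->3,4->3] -> levels [2 5 7 7 5]
Step 3: flows [3->0,3->1,2=3,3->4] -> levels [3 6 7 4 6]
Tank 3 first reaches <=4 at step 3

Answer: 3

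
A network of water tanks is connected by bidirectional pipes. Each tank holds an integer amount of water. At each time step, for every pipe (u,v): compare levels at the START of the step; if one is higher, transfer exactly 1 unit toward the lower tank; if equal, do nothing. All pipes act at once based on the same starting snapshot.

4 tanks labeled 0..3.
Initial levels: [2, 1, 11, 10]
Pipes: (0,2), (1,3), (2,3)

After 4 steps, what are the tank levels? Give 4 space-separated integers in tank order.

Answer: 6 5 7 6

Derivation:
Step 1: flows [2->0,3->1,2->3] -> levels [3 2 9 10]
Step 2: flows [2->0,3->1,3->2] -> levels [4 3 9 8]
Step 3: flows [2->0,3->1,2->3] -> levels [5 4 7 8]
Step 4: flows [2->0,3->1,3->2] -> levels [6 5 7 6]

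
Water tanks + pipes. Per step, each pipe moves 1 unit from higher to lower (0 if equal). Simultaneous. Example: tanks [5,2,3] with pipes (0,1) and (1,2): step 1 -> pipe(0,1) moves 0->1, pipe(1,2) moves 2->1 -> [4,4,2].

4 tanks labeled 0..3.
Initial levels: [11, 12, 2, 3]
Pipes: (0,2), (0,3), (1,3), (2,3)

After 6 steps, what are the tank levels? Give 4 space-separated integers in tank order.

Answer: 8 7 6 7

Derivation:
Step 1: flows [0->2,0->3,1->3,3->2] -> levels [9 11 4 4]
Step 2: flows [0->2,0->3,1->3,2=3] -> levels [7 10 5 6]
Step 3: flows [0->2,0->3,1->3,3->2] -> levels [5 9 7 7]
Step 4: flows [2->0,3->0,1->3,2=3] -> levels [7 8 6 7]
Step 5: flows [0->2,0=3,1->3,3->2] -> levels [6 7 8 7]
Step 6: flows [2->0,3->0,1=3,2->3] -> levels [8 7 6 7]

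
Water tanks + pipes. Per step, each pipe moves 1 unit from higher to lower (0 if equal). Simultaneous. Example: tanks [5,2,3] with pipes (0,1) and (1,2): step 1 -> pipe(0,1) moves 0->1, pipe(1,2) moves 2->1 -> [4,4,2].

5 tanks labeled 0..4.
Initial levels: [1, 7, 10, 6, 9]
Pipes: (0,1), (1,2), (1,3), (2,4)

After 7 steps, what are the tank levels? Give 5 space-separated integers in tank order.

Answer: 6 5 8 7 7

Derivation:
Step 1: flows [1->0,2->1,1->3,2->4] -> levels [2 6 8 7 10]
Step 2: flows [1->0,2->1,3->1,4->2] -> levels [3 7 8 6 9]
Step 3: flows [1->0,2->1,1->3,4->2] -> levels [4 6 8 7 8]
Step 4: flows [1->0,2->1,3->1,2=4] -> levels [5 7 7 6 8]
Step 5: flows [1->0,1=2,1->3,4->2] -> levels [6 5 8 7 7]
Step 6: flows [0->1,2->1,3->1,2->4] -> levels [5 8 6 6 8]
Step 7: flows [1->0,1->2,1->3,4->2] -> levels [6 5 8 7 7]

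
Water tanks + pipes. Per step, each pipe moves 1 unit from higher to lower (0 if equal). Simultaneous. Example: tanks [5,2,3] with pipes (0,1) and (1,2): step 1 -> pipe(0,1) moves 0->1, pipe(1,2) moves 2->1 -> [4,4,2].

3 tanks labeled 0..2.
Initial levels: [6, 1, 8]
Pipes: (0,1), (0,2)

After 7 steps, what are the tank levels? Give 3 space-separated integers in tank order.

Answer: 5 5 5

Derivation:
Step 1: flows [0->1,2->0] -> levels [6 2 7]
Step 2: flows [0->1,2->0] -> levels [6 3 6]
Step 3: flows [0->1,0=2] -> levels [5 4 6]
Step 4: flows [0->1,2->0] -> levels [5 5 5]
Step 5: flows [0=1,0=2] -> levels [5 5 5]
  -> stable; steps 6..7 unchanged -> [5 5 5]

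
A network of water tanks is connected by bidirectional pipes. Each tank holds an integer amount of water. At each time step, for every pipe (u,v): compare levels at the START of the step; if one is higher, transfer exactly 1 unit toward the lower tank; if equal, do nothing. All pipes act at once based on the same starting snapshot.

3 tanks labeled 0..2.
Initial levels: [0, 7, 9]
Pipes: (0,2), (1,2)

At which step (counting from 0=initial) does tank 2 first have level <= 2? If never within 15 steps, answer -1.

Answer: -1

Derivation:
Step 1: flows [2->0,2->1] -> levels [1 8 7]
Step 2: flows [2->0,1->2] -> levels [2 7 7]
Step 3: flows [2->0,1=2] -> levels [3 7 6]
Step 4: flows [2->0,1->2] -> levels [4 6 6]
Step 5: flows [2->0,1=2] -> levels [5 6 5]
Step 6: flows [0=2,1->2] -> levels [5 5 6]
Step 7: flows [2->0,2->1] -> levels [6 6 4]
Step 8: flows [0->2,1->2] -> levels [5 5 6]
  -> period-2 cycle (repeats step 6); tank 2 never drops to <=2
Tank 2 never reaches <=2 within 15 steps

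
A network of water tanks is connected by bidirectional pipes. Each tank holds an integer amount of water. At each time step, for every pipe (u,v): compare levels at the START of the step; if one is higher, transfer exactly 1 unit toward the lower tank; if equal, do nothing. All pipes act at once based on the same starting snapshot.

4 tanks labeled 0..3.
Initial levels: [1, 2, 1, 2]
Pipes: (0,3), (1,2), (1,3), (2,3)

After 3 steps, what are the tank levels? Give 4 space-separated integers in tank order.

Step 1: flows [3->0,1->2,1=3,3->2] -> levels [2 1 3 0]
Step 2: flows [0->3,2->1,1->3,2->3] -> levels [1 1 1 3]
Step 3: flows [3->0,1=2,3->1,3->2] -> levels [2 2 2 0]

Answer: 2 2 2 0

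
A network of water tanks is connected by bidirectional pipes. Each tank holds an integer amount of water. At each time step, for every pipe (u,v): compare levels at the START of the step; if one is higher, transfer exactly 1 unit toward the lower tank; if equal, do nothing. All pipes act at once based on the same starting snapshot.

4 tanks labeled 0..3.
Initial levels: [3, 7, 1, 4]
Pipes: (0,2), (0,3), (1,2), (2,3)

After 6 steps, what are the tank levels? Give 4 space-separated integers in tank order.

Answer: 4 5 2 4

Derivation:
Step 1: flows [0->2,3->0,1->2,3->2] -> levels [3 6 4 2]
Step 2: flows [2->0,0->3,1->2,2->3] -> levels [3 5 3 4]
Step 3: flows [0=2,3->0,1->2,3->2] -> levels [4 4 5 2]
Step 4: flows [2->0,0->3,2->1,2->3] -> levels [4 5 2 4]
Step 5: flows [0->2,0=3,1->2,3->2] -> levels [3 4 5 3]
Step 6: flows [2->0,0=3,2->1,2->3] -> levels [4 5 2 4]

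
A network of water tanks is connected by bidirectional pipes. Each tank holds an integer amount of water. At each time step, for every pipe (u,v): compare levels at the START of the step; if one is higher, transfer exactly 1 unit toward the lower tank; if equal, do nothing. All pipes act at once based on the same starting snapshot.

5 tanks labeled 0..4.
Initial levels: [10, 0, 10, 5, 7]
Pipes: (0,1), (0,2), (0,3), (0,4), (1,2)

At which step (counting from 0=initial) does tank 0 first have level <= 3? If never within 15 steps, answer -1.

Answer: -1

Derivation:
Step 1: flows [0->1,0=2,0->3,0->4,2->1] -> levels [7 2 9 6 8]
Step 2: flows [0->1,2->0,0->3,4->0,2->1] -> levels [7 4 7 7 7]
Step 3: flows [0->1,0=2,0=3,0=4,2->1] -> levels [6 6 6 7 7]
Step 4: flows [0=1,0=2,3->0,4->0,1=2] -> levels [8 6 6 6 6]
Step 5: flows [0->1,0->2,0->3,0->4,1=2] -> levels [4 7 7 7 7]
Step 6: flows [1->0,2->0,3->0,4->0,1=2] -> levels [8 6 6 6 6]
  -> period-2 cycle (repeats step 4); tank 0 never drops to <=3
Tank 0 never reaches <=3 within 15 steps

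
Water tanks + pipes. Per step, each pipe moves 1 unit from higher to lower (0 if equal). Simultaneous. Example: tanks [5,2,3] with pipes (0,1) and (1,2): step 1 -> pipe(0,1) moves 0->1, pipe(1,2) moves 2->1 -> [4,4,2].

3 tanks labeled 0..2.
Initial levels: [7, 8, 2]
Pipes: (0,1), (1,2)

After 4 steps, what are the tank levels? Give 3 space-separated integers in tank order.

Step 1: flows [1->0,1->2] -> levels [8 6 3]
Step 2: flows [0->1,1->2] -> levels [7 6 4]
Step 3: flows [0->1,1->2] -> levels [6 6 5]
Step 4: flows [0=1,1->2] -> levels [6 5 6]

Answer: 6 5 6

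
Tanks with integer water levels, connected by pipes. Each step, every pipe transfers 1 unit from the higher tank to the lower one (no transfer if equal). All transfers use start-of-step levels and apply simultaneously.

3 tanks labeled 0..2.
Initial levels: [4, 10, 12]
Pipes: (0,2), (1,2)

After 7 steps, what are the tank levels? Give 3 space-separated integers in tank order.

Step 1: flows [2->0,2->1] -> levels [5 11 10]
Step 2: flows [2->0,1->2] -> levels [6 10 10]
Step 3: flows [2->0,1=2] -> levels [7 10 9]
Step 4: flows [2->0,1->2] -> levels [8 9 9]
Step 5: flows [2->0,1=2] -> levels [9 9 8]
Step 6: flows [0->2,1->2] -> levels [8 8 10]
Step 7: flows [2->0,2->1] -> levels [9 9 8]

Answer: 9 9 8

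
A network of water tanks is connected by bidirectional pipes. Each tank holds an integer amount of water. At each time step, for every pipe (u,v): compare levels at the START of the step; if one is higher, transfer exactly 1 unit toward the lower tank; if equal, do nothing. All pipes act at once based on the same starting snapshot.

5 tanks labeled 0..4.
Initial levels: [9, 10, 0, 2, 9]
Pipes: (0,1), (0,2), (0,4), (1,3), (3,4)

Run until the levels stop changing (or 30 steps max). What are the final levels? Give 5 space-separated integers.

Answer: 4 7 6 6 7

Derivation:
Step 1: flows [1->0,0->2,0=4,1->3,4->3] -> levels [9 8 1 4 8]
Step 2: flows [0->1,0->2,0->4,1->3,4->3] -> levels [6 8 2 6 8]
Step 3: flows [1->0,0->2,4->0,1->3,4->3] -> levels [7 6 3 8 6]
Step 4: flows [0->1,0->2,0->4,3->1,3->4] -> levels [4 8 4 6 8]
Step 5: flows [1->0,0=2,4->0,1->3,4->3] -> levels [6 6 4 8 6]
Step 6: flows [0=1,0->2,0=4,3->1,3->4] -> levels [5 7 5 6 7]
Step 7: flows [1->0,0=2,4->0,1->3,4->3] -> levels [7 5 5 8 5]
Step 8: flows [0->1,0->2,0->4,3->1,3->4] -> levels [4 7 6 6 7]
Step 9: flows [1->0,2->0,4->0,1->3,4->3] -> levels [7 5 5 8 5]
  -> period-2 cycle: step 9 state = step 7 state; never stabilizes
  -> state at step 30: (30-7) mod 2 = 1, same as step 8 -> [4 7 6 6 7]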